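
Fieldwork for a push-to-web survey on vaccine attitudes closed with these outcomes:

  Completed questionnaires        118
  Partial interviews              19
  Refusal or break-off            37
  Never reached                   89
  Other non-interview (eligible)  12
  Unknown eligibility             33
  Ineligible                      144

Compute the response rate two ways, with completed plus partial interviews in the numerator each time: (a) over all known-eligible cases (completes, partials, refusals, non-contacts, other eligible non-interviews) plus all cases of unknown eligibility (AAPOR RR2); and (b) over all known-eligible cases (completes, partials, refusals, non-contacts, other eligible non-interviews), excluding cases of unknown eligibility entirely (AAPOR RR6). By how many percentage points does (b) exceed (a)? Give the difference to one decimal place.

5.3

Num = 118 + 19 = 137
Base = 118 + 19 + 37 + 89 + 12 + 33 = 308
RR2 = 137 / 308 = 0.4448
Base = 118 + 19 + 37 + 89 + 12 = 275
RR6 = 137 / 275 = 0.4982
Difference = 49.82 − 44.48 = 5.34 percentage points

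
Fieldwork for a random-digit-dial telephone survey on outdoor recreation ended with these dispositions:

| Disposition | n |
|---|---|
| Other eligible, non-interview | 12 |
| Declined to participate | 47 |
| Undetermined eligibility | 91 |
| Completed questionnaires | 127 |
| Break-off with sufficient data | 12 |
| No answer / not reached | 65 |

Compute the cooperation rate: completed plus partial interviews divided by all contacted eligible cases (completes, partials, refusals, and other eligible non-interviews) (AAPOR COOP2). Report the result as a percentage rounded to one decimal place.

70.2%

Num: 127 + 12 = 139
Denominator: 127 + 12 + 47 + 12 = 198
COOP2 = 139 / 198 = 0.7020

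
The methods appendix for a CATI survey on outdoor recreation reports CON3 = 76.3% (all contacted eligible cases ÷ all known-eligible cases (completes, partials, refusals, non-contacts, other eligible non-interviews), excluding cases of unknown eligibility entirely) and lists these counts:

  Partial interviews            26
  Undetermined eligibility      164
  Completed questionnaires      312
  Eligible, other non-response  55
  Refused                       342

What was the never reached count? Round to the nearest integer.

Num: 312 + 26 + 342 + 55 = 735
CON3 = 735 / D = 0.763
D = 735 / 0.763 = 963.3
Remaining denominator categories sum to 735
never reached = 963.3 − 735 ≈ 228

228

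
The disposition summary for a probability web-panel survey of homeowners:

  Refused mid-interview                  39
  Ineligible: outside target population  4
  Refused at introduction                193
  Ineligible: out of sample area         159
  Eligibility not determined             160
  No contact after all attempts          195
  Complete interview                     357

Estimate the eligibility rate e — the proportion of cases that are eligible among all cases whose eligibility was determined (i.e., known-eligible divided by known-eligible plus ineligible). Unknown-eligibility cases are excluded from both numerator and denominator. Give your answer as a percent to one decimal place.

Refusals = 193 + 39 = 232
Not eligible = 4 + 159 = 163
Determined eligible = 357 + 232 + 195 = 784
e = 784 / (784 + 163) = 784 / 947 = 0.8279

82.8%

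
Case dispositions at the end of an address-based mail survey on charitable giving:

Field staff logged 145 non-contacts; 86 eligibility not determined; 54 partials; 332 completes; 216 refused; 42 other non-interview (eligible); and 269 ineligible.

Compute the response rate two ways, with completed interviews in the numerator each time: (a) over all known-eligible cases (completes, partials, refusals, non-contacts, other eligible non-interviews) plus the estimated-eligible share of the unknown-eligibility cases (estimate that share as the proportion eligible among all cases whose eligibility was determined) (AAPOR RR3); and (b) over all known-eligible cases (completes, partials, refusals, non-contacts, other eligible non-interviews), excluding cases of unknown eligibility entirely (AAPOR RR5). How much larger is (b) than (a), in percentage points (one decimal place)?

Top → 332
Known eligible → 332 + 54 + 216 + 145 + 42 = 789
e = 789 / (789 + 269) = 789 / 1058 = 0.7457
e × U → 0.7457 × 86 = 64.13
Denom → 789 + 64.13 = 853.13
RR3 = 332 / 853.13 = 0.3892
Denom → 332 + 54 + 216 + 145 + 42 = 789
RR5 = 332 / 789 = 0.4208
Difference = 42.08 − 38.92 = 3.16 percentage points

3.2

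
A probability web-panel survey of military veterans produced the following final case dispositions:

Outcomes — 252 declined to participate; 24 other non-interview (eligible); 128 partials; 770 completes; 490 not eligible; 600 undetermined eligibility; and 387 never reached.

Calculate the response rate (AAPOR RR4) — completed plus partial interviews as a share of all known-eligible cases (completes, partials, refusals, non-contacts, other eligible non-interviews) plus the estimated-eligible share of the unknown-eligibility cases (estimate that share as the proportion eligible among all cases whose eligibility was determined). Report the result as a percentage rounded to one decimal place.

44.5%

Num = 770 + 128 = 898
Eligible (known) = 770 + 128 + 252 + 387 + 24 = 1561
e = 1561 / (1561 + 490) = 1561 / 2051 = 0.7611
Eligible share of unknowns = 0.7611 × 600 = 456.66
Base = 1561 + 456.66 = 2017.66
RR4 = 898 / 2017.66 = 0.4451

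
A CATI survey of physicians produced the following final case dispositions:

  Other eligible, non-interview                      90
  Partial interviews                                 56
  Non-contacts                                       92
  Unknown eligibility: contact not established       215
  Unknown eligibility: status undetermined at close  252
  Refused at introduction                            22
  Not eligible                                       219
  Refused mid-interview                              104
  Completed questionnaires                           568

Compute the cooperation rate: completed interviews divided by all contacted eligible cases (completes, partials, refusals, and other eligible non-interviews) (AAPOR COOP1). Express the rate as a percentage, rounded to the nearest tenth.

Refusal or break-off = 22 + 104 = 126
Undetermined eligibility = 215 + 252 = 467
Numerator = 568
Denom = 568 + 56 + 126 + 90 = 840
COOP1 = 568 / 840 = 0.6762

67.6%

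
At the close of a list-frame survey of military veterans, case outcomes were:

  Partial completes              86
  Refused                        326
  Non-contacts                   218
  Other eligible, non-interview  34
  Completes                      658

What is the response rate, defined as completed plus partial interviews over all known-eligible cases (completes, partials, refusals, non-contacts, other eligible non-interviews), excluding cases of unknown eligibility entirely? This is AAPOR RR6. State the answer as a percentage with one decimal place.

Numerator → 658 + 86 = 744
Base → 658 + 86 + 326 + 218 + 34 = 1322
RR6 = 744 / 1322 = 0.5628

56.3%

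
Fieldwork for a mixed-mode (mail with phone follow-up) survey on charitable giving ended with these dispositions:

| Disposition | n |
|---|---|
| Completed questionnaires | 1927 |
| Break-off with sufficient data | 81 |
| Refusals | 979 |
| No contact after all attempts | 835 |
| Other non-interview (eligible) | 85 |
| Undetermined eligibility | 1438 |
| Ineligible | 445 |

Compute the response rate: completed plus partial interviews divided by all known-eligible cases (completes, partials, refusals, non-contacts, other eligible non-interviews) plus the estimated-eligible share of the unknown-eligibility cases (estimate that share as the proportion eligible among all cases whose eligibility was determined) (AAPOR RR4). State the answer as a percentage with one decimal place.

Top: 1927 + 81 = 2008
Eligible (known): 1927 + 81 + 979 + 835 + 85 = 3907
e = 3907 / (3907 + 445) = 3907 / 4352 = 0.8977
e × U: 0.8977 × 1438 = 1290.89
Denominator: 3907 + 1290.89 = 5197.89
RR4 = 2008 / 5197.89 = 0.3863

38.6%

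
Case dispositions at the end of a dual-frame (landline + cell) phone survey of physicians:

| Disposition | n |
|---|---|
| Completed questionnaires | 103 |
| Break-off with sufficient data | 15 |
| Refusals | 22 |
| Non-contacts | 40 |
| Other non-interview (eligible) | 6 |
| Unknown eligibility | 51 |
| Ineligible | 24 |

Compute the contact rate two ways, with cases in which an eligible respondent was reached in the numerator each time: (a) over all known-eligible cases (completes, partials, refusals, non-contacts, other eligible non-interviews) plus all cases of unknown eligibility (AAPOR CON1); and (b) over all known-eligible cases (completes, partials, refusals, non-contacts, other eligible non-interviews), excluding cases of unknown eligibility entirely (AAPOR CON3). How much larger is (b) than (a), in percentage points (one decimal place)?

Num = 103 + 15 + 22 + 6 = 146
Denom = 103 + 15 + 22 + 40 + 6 + 51 = 237
CON1 = 146 / 237 = 0.6160
Denom = 103 + 15 + 22 + 40 + 6 = 186
CON3 = 146 / 186 = 0.7849
Difference = 78.49 − 61.60 = 16.89 percentage points

16.9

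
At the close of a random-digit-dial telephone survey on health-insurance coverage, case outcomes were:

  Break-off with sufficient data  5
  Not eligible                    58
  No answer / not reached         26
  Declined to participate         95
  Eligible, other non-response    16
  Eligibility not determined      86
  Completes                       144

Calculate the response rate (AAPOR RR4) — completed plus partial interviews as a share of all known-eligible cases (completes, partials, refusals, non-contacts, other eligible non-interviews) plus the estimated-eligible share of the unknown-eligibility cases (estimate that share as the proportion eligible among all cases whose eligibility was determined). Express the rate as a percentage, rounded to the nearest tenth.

Num = 144 + 5 = 149
Known eligible = 144 + 5 + 95 + 26 + 16 = 286
e = 286 / (286 + 58) = 286 / 344 = 0.8314
e × U = 0.8314 × 86 = 71.50
Denom = 286 + 71.50 = 357.50
RR4 = 149 / 357.50 = 0.4168

41.7%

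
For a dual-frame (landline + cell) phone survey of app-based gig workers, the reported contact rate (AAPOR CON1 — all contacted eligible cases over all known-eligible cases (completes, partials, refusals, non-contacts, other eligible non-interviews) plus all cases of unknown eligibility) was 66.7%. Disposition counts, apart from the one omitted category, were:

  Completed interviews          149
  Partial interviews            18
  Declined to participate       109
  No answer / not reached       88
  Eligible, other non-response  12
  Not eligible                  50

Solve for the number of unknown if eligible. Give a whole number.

56

Top → 149 + 18 + 109 + 12 = 288
CON1 = 288 / D = 0.667
D = 288 / 0.667 = 431.8
Remaining denominator categories sum to 376
unknown if eligible = 431.8 − 376 ≈ 56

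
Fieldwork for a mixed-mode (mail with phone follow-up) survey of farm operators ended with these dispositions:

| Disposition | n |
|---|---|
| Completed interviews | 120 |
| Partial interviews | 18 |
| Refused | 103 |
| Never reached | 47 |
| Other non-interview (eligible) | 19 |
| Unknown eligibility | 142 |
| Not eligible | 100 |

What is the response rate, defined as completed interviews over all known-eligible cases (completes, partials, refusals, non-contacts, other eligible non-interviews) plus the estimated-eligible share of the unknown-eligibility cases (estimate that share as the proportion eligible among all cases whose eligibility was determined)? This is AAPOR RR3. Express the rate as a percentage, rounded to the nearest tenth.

Numerator = 120
Determined eligible = 120 + 18 + 103 + 47 + 19 = 307
e = 307 / (307 + 100) = 307 / 407 = 0.7543
e × U = 0.7543 × 142 = 107.11
Base = 307 + 107.11 = 414.11
RR3 = 120 / 414.11 = 0.2898

29.0%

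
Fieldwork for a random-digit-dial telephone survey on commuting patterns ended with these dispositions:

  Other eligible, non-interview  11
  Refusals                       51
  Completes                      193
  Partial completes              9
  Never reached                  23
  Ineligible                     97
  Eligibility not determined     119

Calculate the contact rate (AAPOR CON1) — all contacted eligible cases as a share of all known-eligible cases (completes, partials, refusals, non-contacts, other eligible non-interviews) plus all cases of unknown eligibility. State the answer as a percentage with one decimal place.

Num → 193 + 9 + 51 + 11 = 264
Base → 193 + 9 + 51 + 23 + 11 + 119 = 406
CON1 = 264 / 406 = 0.6502

65.0%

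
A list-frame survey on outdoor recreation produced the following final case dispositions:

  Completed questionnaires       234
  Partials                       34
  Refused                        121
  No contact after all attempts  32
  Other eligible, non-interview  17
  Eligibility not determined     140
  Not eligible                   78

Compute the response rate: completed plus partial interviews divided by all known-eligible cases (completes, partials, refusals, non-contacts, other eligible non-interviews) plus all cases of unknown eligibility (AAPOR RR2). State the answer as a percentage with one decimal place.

Top → 234 + 34 = 268
Denom → 234 + 34 + 121 + 32 + 17 + 140 = 578
RR2 = 268 / 578 = 0.4637

46.4%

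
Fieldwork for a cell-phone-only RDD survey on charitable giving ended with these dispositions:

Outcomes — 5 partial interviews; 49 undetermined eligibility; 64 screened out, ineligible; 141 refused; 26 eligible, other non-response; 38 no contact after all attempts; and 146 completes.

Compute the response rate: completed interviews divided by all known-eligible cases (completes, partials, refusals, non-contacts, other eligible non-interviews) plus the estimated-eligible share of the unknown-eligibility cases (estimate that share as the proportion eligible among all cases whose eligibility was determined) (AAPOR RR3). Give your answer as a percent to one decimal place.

36.7%

Top = 146
Eligible (known) = 146 + 5 + 141 + 38 + 26 = 356
e = 356 / (356 + 64) = 356 / 420 = 0.8476
e × U = 0.8476 × 49 = 41.53
Denom = 356 + 41.53 = 397.53
RR3 = 146 / 397.53 = 0.3673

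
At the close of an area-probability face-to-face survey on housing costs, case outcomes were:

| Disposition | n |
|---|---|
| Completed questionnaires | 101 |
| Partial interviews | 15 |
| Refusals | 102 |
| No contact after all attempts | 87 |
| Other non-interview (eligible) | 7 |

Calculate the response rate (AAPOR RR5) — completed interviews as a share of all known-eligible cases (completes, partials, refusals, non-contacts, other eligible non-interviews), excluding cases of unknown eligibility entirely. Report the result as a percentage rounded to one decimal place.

32.4%

Num → 101
Denom → 101 + 15 + 102 + 87 + 7 = 312
RR5 = 101 / 312 = 0.3237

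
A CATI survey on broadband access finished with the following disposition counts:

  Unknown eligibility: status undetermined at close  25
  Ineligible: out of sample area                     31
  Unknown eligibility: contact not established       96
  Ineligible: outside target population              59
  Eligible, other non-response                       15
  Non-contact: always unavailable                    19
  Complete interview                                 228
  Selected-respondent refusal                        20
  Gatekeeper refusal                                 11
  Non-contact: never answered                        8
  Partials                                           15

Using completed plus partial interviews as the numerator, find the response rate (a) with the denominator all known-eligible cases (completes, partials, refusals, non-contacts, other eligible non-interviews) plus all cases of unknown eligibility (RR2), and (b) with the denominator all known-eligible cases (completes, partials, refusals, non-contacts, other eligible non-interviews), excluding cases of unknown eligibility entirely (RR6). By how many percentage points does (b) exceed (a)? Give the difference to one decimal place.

21.3

Refused = 11 + 20 = 31
Never reached = 8 + 19 = 27
Unknown eligibility = 96 + 25 = 121
Ineligible = 59 + 31 = 90
Num → 228 + 15 = 243
Denominator → 228 + 15 + 31 + 27 + 15 + 121 = 437
RR2 = 243 / 437 = 0.5561
Denominator → 228 + 15 + 31 + 27 + 15 = 316
RR6 = 243 / 316 = 0.7690
Difference = 76.90 − 55.61 = 21.29 percentage points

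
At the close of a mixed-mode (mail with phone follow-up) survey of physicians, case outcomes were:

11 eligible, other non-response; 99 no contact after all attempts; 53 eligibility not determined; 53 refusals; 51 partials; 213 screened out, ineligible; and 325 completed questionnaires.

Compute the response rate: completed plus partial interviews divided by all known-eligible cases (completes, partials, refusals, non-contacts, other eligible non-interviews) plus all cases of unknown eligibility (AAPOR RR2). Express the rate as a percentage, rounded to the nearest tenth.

Num = 325 + 51 = 376
Denom = 325 + 51 + 53 + 99 + 11 + 53 = 592
RR2 = 376 / 592 = 0.6351

63.5%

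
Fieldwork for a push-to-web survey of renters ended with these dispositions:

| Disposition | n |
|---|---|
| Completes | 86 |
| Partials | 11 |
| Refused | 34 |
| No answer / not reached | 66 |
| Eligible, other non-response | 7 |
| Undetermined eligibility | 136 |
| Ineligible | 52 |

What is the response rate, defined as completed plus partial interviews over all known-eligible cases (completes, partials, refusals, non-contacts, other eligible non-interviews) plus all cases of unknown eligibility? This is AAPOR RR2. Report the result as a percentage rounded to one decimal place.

Numerator = 86 + 11 = 97
Base = 86 + 11 + 34 + 66 + 7 + 136 = 340
RR2 = 97 / 340 = 0.2853

28.5%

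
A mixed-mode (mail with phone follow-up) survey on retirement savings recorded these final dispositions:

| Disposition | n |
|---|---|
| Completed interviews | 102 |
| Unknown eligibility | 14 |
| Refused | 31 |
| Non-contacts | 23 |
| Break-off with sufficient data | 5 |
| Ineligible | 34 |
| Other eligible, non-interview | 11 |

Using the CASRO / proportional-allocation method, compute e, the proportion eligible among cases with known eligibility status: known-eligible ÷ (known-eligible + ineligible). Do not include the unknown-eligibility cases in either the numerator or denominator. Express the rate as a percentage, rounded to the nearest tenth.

83.5%

Known eligible: 102 + 5 + 31 + 23 + 11 = 172
e = 172 / (172 + 34) = 172 / 206 = 0.8350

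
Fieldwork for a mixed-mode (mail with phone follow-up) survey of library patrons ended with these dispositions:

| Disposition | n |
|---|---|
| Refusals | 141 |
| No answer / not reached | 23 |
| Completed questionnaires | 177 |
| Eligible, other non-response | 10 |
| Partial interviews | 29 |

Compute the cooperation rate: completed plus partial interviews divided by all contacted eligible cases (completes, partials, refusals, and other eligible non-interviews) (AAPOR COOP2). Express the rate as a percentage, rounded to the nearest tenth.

Top → 177 + 29 = 206
Denom → 177 + 29 + 141 + 10 = 357
COOP2 = 206 / 357 = 0.5770

57.7%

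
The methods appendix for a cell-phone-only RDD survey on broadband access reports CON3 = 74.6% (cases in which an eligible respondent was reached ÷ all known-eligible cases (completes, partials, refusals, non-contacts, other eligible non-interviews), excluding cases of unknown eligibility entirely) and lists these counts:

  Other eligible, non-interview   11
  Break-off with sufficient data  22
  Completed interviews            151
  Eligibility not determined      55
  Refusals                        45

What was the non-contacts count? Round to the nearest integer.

Numerator: 151 + 22 + 45 + 11 = 229
CON3 = 229 / D = 0.746
D = 229 / 0.746 = 307.0
Other denominator terms total 229
non-contacts = 307.0 − 229 ≈ 78

78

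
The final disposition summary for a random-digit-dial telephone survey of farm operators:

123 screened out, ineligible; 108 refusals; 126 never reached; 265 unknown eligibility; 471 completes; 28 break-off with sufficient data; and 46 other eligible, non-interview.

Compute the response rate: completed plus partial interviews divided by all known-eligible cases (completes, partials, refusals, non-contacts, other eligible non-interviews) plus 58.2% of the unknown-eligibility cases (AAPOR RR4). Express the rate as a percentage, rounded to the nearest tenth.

53.5%

Num → 471 + 28 = 499
Eligible (known) → 471 + 28 + 108 + 126 + 46 = 779
Eligible share of unknowns → 0.5820 × 265 = 154.23
Denom → 779 + 154.23 = 933.23
RR4 = 499 / 933.23 = 0.5347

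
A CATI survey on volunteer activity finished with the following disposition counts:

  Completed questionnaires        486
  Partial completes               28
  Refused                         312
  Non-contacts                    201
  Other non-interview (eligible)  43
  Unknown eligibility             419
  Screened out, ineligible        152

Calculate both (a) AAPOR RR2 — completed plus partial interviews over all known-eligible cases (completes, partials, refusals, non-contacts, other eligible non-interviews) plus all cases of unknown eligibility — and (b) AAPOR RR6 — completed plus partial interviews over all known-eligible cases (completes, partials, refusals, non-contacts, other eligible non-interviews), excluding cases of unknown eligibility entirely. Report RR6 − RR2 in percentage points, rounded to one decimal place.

13.5

Top: 486 + 28 = 514
Denominator: 486 + 28 + 312 + 201 + 43 + 419 = 1489
RR2 = 514 / 1489 = 0.3452
Denominator: 486 + 28 + 312 + 201 + 43 = 1070
RR6 = 514 / 1070 = 0.4804
Difference = 48.04 − 34.52 = 13.52 percentage points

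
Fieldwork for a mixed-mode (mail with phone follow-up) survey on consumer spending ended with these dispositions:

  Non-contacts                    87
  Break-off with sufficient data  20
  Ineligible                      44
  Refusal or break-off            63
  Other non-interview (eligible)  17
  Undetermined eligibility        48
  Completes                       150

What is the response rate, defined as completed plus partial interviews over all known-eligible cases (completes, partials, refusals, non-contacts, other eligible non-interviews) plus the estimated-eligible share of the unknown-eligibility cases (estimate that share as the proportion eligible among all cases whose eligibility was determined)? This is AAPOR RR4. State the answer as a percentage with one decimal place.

Numerator: 150 + 20 = 170
Determined eligible: 150 + 20 + 63 + 87 + 17 = 337
e = 337 / (337 + 44) = 337 / 381 = 0.8845
e × U: 0.8845 × 48 = 42.46
Denominator: 337 + 42.46 = 379.46
RR4 = 170 / 379.46 = 0.4480

44.8%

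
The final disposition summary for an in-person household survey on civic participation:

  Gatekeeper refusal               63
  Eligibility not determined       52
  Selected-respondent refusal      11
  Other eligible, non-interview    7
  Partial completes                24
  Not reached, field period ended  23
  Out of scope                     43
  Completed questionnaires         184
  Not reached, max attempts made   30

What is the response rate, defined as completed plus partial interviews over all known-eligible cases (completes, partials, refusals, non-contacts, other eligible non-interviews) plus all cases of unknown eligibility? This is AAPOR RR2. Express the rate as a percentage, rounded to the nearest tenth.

52.8%

Refusals = 63 + 11 = 74
Non-contacts = 23 + 30 = 53
Num = 184 + 24 = 208
Denominator = 184 + 24 + 74 + 53 + 7 + 52 = 394
RR2 = 208 / 394 = 0.5279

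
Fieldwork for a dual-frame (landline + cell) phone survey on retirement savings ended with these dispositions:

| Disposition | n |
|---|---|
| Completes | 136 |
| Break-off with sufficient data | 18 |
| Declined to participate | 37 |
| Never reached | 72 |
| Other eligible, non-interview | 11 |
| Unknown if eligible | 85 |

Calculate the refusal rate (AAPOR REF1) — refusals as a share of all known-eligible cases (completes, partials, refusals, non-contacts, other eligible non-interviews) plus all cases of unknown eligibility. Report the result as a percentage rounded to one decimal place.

10.3%

Top → 37
Denominator → 136 + 18 + 37 + 72 + 11 + 85 = 359
REF1 = 37 / 359 = 0.1031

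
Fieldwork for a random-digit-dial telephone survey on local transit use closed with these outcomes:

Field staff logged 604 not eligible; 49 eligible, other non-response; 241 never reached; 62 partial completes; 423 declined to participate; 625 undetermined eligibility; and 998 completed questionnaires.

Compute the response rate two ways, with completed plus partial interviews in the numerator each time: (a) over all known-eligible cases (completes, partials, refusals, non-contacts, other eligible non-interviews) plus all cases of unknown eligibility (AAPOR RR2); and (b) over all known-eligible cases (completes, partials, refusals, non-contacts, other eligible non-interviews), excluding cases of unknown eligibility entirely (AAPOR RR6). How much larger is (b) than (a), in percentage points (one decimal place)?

Num → 998 + 62 = 1060
Denom → 998 + 62 + 423 + 241 + 49 + 625 = 2398
RR2 = 1060 / 2398 = 0.4420
Denom → 998 + 62 + 423 + 241 + 49 = 1773
RR6 = 1060 / 1773 = 0.5979
Difference = 59.79 − 44.20 = 15.59 percentage points

15.6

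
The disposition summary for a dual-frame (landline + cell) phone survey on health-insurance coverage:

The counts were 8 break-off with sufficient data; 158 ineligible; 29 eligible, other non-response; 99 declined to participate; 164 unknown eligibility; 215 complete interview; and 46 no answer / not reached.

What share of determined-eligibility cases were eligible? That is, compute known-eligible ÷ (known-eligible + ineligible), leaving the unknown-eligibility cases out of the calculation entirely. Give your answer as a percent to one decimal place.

71.5%

Determined eligible = 215 + 8 + 99 + 46 + 29 = 397
e = 397 / (397 + 158) = 397 / 555 = 0.7153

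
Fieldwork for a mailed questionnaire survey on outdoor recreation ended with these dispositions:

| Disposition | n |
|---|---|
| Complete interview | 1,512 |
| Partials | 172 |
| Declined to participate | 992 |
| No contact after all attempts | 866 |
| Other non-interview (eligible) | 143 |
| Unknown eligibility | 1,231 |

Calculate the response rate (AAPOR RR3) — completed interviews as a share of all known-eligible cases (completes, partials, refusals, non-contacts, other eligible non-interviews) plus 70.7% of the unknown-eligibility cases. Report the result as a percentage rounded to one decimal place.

Top = 1512
Eligible (known) = 1512 + 172 + 992 + 866 + 143 = 3685
Eligible share of unknowns = 0.7070 × 1231 = 870.32
Base = 3685 + 870.32 = 4555.32
RR3 = 1512 / 4555.32 = 0.3319

33.2%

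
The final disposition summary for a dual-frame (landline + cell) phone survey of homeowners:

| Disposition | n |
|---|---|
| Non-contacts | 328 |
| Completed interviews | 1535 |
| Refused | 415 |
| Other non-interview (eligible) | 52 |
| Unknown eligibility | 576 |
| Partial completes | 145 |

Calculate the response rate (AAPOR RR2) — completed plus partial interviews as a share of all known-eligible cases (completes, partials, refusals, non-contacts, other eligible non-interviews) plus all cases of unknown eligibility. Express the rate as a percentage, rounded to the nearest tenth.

55.1%

Top = 1535 + 145 = 1680
Denominator = 1535 + 145 + 415 + 328 + 52 + 576 = 3051
RR2 = 1680 / 3051 = 0.5506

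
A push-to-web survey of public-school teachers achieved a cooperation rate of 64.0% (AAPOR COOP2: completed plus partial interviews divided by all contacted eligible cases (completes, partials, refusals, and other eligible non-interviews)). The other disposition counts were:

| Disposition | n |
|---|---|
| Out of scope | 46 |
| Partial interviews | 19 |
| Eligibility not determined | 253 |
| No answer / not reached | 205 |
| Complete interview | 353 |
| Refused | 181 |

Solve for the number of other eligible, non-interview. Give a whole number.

Top = 353 + 19 = 372
COOP2 = 372 / D = 0.640
D = 372 / 0.640 = 581.2
Other denominator terms total 553
other eligible, non-interview = 581.2 − 553 ≈ 28

28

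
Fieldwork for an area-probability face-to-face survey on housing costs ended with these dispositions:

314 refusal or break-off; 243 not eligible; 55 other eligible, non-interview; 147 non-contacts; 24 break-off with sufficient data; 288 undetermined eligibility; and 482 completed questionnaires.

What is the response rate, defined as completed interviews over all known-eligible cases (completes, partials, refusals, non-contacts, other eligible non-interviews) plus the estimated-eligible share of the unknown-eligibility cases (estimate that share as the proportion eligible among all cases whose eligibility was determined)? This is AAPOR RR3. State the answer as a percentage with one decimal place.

Num = 482
Determined eligible = 482 + 24 + 314 + 147 + 55 = 1022
e = 1022 / (1022 + 243) = 1022 / 1265 = 0.8079
Eligible share of unknowns = 0.8079 × 288 = 232.68
Base = 1022 + 232.68 = 1254.68
RR3 = 482 / 1254.68 = 0.3842

38.4%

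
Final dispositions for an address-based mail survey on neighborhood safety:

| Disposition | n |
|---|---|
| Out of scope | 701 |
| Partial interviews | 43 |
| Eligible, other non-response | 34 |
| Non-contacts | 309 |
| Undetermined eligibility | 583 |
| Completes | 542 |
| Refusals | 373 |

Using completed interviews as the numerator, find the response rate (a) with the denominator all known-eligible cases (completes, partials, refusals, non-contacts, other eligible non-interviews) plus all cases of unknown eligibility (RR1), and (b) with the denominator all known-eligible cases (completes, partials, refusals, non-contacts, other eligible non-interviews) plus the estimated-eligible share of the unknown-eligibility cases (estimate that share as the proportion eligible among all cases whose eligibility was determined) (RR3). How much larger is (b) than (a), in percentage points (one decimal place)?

Num: 542
Base: 542 + 43 + 373 + 309 + 34 + 583 = 1884
RR1 = 542 / 1884 = 0.2877
Determined eligible: 542 + 43 + 373 + 309 + 34 = 1301
e = 1301 / (1301 + 701) = 1301 / 2002 = 0.6499
Eligible share of unknowns: 0.6499 × 583 = 378.89
Base: 1301 + 378.89 = 1679.89
RR3 = 542 / 1679.89 = 0.3226
Difference = 32.26 − 28.77 = 3.49 percentage points

3.5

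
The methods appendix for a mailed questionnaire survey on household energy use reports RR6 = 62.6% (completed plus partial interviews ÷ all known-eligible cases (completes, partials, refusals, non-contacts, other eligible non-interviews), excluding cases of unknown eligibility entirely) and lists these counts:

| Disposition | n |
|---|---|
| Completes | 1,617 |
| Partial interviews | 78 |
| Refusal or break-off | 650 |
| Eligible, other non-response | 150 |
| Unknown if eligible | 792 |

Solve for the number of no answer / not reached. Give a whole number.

Top → 1617 + 78 = 1695
RR6 = 1695 / D = 0.626
D = 1695 / 0.626 = 2707.7
Remaining denominator categories sum to 2495
no answer / not reached = 2707.7 − 2495 ≈ 213

213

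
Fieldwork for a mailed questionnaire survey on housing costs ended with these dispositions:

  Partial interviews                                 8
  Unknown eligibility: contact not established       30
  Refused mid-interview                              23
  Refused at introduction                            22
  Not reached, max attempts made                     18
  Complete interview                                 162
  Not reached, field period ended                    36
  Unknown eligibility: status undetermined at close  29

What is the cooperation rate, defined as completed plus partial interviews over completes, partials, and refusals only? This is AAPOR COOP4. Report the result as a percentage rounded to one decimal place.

Declined to participate = 22 + 23 = 45
No answer / not reached = 36 + 18 = 54
Unknown eligibility = 30 + 29 = 59
Numerator = 162 + 8 = 170
Denominator = 162 + 8 + 45 = 215
COOP4 = 170 / 215 = 0.7907

79.1%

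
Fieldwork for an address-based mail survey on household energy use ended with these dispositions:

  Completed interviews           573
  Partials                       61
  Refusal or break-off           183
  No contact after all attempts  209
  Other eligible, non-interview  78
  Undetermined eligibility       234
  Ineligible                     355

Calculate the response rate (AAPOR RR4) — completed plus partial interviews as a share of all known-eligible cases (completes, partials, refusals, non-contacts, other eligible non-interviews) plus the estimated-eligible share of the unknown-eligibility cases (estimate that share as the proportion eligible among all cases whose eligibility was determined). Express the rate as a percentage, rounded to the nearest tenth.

Num → 573 + 61 = 634
Determined eligible → 573 + 61 + 183 + 209 + 78 = 1104
e = 1104 / (1104 + 355) = 1104 / 1459 = 0.7567
Eligible share of unknowns → 0.7567 × 234 = 177.07
Denom → 1104 + 177.07 = 1281.07
RR4 = 634 / 1281.07 = 0.4949

49.5%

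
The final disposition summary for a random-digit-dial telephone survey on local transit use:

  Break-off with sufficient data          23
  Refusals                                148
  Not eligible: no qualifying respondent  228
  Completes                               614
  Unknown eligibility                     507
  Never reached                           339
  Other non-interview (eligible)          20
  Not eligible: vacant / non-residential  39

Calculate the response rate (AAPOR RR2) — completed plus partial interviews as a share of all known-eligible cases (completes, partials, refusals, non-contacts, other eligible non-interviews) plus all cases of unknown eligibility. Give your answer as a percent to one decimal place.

38.6%

Not eligible = 228 + 39 = 267
Numerator → 614 + 23 = 637
Denom → 614 + 23 + 148 + 339 + 20 + 507 = 1651
RR2 = 637 / 1651 = 0.3858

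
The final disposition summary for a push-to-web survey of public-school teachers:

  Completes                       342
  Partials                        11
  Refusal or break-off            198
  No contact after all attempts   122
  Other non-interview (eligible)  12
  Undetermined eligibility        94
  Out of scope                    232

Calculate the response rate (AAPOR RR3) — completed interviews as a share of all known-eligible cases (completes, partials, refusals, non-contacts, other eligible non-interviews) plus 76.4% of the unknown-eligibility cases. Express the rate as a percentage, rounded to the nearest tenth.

Top → 342
Eligible (known) → 342 + 11 + 198 + 122 + 12 = 685
Eligible share of unknowns → 0.7640 × 94 = 71.82
Base → 685 + 71.82 = 756.82
RR3 = 342 / 756.82 = 0.4519

45.2%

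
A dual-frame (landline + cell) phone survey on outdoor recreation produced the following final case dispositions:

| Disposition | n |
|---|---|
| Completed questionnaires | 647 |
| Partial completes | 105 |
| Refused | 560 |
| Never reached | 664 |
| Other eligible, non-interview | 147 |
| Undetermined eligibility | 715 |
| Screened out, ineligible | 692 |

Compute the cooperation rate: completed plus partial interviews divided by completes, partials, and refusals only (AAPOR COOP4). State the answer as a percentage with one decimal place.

57.3%

Top → 647 + 105 = 752
Base → 647 + 105 + 560 = 1312
COOP4 = 752 / 1312 = 0.5732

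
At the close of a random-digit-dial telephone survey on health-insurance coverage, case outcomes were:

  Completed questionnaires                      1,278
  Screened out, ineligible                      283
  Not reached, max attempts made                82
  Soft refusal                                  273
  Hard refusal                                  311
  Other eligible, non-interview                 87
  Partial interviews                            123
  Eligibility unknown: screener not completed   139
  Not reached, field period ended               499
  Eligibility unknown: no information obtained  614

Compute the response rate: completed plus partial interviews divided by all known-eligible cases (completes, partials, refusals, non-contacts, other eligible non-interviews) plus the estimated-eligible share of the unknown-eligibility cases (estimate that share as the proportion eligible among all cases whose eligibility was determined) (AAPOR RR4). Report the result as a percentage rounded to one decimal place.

42.0%

Refusal or break-off = 311 + 273 = 584
No contact after all attempts = 499 + 82 = 581
Unknown eligibility = 139 + 614 = 753
Top = 1278 + 123 = 1401
Known eligible = 1278 + 123 + 584 + 581 + 87 = 2653
e = 2653 / (2653 + 283) = 2653 / 2936 = 0.9036
e × U = 0.9036 × 753 = 680.41
Base = 2653 + 680.41 = 3333.41
RR4 = 1401 / 3333.41 = 0.4203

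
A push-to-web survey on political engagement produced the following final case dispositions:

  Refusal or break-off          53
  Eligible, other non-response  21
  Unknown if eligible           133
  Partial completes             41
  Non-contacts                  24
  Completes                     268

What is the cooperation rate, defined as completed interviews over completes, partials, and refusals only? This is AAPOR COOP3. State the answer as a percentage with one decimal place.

Num = 268
Denom = 268 + 41 + 53 = 362
COOP3 = 268 / 362 = 0.7403

74.0%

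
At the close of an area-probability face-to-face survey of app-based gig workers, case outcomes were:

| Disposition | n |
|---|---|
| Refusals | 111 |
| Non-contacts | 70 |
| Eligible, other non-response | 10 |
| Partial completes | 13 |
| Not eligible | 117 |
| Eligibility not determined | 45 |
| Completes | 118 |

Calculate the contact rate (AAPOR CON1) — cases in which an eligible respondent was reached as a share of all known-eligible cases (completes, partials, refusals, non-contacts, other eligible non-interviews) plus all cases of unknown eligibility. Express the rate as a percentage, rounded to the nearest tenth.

Num: 118 + 13 + 111 + 10 = 252
Denominator: 118 + 13 + 111 + 70 + 10 + 45 = 367
CON1 = 252 / 367 = 0.6866

68.7%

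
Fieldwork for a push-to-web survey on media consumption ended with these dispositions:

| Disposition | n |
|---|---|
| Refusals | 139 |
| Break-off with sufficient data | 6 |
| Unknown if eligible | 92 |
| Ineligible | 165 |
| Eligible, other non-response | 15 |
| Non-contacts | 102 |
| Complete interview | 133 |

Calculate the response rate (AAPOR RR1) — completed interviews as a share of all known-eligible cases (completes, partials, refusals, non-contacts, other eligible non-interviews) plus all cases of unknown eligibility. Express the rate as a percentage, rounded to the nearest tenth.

Numerator = 133
Denom = 133 + 6 + 139 + 102 + 15 + 92 = 487
RR1 = 133 / 487 = 0.2731

27.3%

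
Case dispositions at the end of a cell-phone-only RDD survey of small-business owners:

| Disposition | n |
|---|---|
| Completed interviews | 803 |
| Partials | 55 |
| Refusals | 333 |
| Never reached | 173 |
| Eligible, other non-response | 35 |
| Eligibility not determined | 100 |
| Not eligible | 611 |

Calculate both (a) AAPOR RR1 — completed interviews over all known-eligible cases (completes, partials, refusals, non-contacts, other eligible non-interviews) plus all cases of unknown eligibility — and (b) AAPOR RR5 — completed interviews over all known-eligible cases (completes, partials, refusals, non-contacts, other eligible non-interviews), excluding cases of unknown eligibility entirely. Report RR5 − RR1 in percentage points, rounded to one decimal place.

3.8

Num: 803
Denominator: 803 + 55 + 333 + 173 + 35 + 100 = 1499
RR1 = 803 / 1499 = 0.5357
Denominator: 803 + 55 + 333 + 173 + 35 = 1399
RR5 = 803 / 1399 = 0.5740
Difference = 57.40 − 53.57 = 3.83 percentage points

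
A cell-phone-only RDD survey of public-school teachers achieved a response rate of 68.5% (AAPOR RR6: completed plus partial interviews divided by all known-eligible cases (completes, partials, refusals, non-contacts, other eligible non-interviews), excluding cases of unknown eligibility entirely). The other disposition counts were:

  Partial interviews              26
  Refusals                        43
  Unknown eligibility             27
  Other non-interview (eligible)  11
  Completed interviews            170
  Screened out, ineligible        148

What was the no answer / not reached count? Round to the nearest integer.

Numerator: 170 + 26 = 196
RR6 = 196 / D = 0.685
D = 196 / 0.685 = 286.1
Remaining denominator categories sum to 250
no answer / not reached = 286.1 − 250 ≈ 36

36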